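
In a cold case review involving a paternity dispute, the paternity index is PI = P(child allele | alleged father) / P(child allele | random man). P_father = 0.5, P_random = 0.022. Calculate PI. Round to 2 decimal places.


Paternity Index calculation:
PI = P(allele|father) / P(allele|random)
PI = 0.5 / 0.022
PI = 22.73

22.73


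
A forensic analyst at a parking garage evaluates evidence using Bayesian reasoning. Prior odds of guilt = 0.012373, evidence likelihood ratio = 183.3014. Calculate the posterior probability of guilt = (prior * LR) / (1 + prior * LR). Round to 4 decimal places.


Bayesian evidence evaluation:
Posterior odds = prior_odds * LR = 0.012373 * 183.3014 = 2.267988
Posterior probability = posterior_odds / (1 + posterior_odds)
= 2.267988 / (1 + 2.267988)
= 2.267988 / 3.267988
= 0.6940

0.6940


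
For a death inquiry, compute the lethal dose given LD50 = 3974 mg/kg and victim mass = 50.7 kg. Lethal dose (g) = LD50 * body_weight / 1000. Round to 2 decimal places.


Lethal dose calculation:
Lethal dose = LD50 * body_weight / 1000
= 3974 * 50.7 / 1000
= 201481.8 / 1000
= 201.48 g

201.48


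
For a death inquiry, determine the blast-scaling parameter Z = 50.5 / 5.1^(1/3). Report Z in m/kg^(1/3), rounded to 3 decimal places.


Scaled distance calculation:
W^(1/3) = 5.1^(1/3) = 1.721301
Z = R / W^(1/3) = 50.5 / 1.721301
Z = 29.338 m/kg^(1/3)

29.338


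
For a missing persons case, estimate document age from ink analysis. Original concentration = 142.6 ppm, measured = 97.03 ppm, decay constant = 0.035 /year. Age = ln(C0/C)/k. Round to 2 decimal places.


Document age estimation:
C0/C = 142.6 / 97.03 = 1.469649
ln(C0/C) = 0.385024
t = 0.385024 / 0.035 = 11.00 years

11.00


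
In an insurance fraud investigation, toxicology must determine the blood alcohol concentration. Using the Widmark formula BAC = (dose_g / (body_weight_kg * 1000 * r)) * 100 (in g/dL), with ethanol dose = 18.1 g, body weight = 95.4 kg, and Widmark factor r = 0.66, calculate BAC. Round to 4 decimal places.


Applying the Widmark formula:
BAC = (dose_g / (body_wt * 1000 * r)) * 100
Denominator = 95.4 * 1000 * 0.66 = 62964
BAC = (18.1 / 62964) * 100
BAC = 0.0287 g/dL

0.0287


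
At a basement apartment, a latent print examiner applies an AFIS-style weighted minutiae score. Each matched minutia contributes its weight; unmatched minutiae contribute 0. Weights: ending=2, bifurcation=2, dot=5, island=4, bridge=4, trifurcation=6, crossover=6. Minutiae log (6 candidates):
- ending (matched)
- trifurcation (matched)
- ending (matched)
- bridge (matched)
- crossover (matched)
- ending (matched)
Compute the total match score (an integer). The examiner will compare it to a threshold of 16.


Weighted minutiae match score:
  ending: matched, +2 (running total 2)
  trifurcation: matched, +6 (running total 8)
  ending: matched, +2 (running total 10)
  bridge: matched, +4 (running total 14)
  crossover: matched, +6 (running total 20)
  ending: matched, +2 (running total 22)
Total score = 22
Threshold = 16; verdict = identification

22


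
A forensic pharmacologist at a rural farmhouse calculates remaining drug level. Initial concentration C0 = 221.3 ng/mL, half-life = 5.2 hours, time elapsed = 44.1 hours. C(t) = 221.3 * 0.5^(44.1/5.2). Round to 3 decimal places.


Drug concentration decay:
Number of half-lives = t / t_half = 44.1 / 5.2 = 8.480769
Decay factor = 0.5^8.480769 = 0.0027992
C(t) = 221.3 * 0.0027992 = 0.619 ng/mL

0.619


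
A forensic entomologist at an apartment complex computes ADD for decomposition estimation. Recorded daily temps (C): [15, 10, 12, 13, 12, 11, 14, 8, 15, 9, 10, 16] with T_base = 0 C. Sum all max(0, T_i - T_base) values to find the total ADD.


Computing ADD day by day:
Day 1: max(0, 15 - 0) = 15
Day 2: max(0, 10 - 0) = 10
Day 3: max(0, 12 - 0) = 12
Day 4: max(0, 13 - 0) = 13
Day 5: max(0, 12 - 0) = 12
Day 6: max(0, 11 - 0) = 11
Day 7: max(0, 14 - 0) = 14
Day 8: max(0, 8 - 0) = 8
Day 9: max(0, 15 - 0) = 15
Day 10: max(0, 9 - 0) = 9
Day 11: max(0, 10 - 0) = 10
Day 12: max(0, 16 - 0) = 16
Total ADD = 145

145


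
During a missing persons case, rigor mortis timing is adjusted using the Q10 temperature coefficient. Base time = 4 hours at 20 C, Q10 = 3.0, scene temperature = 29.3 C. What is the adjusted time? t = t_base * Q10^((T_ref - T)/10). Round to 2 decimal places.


Rigor mortis time adjustment:
Exponent = (T_ref - T_actual) / 10 = (20 - 29.3) / 10 = -0.93
Q10 factor = 3.0^-0.93 = 0.35998
t_adjusted = 4 * 0.35998 = 1.44 hours

1.44


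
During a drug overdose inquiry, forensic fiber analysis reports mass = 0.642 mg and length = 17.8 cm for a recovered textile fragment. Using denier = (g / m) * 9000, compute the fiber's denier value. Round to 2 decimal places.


Denier calculation:
Mass in grams = 0.642 mg / 1000 = 0.000642 g
Length in meters = 17.8 cm / 100 = 0.178 m
Linear density = mass / length = 0.000642 / 0.178 = 0.00360674 g/m
Denier = (g/m) * 9000 = 0.00360674 * 9000 = 32.46

32.46


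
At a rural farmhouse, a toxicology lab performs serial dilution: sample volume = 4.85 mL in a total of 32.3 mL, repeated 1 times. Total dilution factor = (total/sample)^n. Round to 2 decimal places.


Dilution factor calculation:
Single dilution = V_total / V_sample = 32.3 / 4.85 ≈ 6.659794
Number of dilutions = 1
Total DF = (32.3 / 4.85)^1 (full precision, rounded at the end) = 6.66

6.66


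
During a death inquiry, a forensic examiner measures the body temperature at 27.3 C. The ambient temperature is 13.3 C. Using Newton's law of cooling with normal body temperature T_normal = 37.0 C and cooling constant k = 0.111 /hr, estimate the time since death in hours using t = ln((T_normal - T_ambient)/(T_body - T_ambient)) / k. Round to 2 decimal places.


Using Newton's law of cooling:
t = ln((T_normal - T_ambient) / (T_body - T_ambient)) / k
T_normal - T_ambient = 23.7
T_body - T_ambient = 14.0
Ratio = 1.692857
ln(ratio) = 0.526418
t = 0.526418 / 0.111 = 4.74 hours

4.74


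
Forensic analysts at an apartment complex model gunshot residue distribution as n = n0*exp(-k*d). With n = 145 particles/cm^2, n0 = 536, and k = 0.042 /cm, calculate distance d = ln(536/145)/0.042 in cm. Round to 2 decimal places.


GSR distance calculation:
n0/n = 536 / 145 = 3.696552
ln(n0/n) = 1.3074
d = 1.3074 / 0.042 = 31.13 cm

31.13


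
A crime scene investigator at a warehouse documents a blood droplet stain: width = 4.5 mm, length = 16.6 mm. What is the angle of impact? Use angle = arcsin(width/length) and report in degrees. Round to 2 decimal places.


Blood spatter impact angle calculation:
width / length = 4.5 / 16.6 = 0.271084
angle = arcsin(0.271084)
angle = 15.73 degrees

15.73


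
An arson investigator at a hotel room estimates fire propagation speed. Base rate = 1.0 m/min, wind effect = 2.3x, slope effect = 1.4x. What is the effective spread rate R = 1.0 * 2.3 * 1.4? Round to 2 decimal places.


Fire spread rate calculation:
R = R0 * wind_factor * slope_factor
= 1.0 * 2.3 * 1.4
= 2.3 * 1.4
= 3.22 m/min

3.22


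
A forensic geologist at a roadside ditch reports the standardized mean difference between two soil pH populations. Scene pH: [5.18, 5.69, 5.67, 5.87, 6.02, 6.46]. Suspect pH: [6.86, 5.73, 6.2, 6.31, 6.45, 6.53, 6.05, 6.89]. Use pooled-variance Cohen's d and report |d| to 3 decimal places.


Pooled-variance Cohen's d for soil pH comparison:
Scene mean = 34.89 / 6 = 5.815
Suspect mean = 51.02 / 8 = 6.3775
Scene sample variance s_s^2 = 0.18019
Suspect sample variance s_c^2 = 0.155221
Pooled variance = ((n_s-1)*s_s^2 + (n_c-1)*s_c^2) / (n_s + n_c - 2) = 0.165625
Pooled SD = sqrt(0.165625) = 0.406971
Mean difference = -0.5625
|d| = |-0.5625| / 0.406971 = 1.382

1.382


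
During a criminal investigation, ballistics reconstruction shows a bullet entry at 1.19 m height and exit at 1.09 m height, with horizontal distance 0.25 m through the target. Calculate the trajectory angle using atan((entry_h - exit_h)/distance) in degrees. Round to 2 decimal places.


Bullet trajectory angle:
Height difference = 1.19 - 1.09 = 0.1 m
angle = atan(0.1 / 0.25)
angle = atan(0.4)
angle = 21.80 degrees

21.80


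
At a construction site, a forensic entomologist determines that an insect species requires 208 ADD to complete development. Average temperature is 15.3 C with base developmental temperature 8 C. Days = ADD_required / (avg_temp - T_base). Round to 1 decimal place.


Insect development time:
Effective temperature = avg_temp - T_base = 15.3 - 8 = 7.3 C
Days = ADD / effective_temp = 208 / 7.3 = 28.5 days

28.5


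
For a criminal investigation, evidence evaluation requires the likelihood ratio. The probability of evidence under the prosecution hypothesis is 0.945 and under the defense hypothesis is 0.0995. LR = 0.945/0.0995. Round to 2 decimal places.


Likelihood ratio calculation:
LR = P(E|Hp) / P(E|Hd)
LR = 0.945 / 0.0995
LR = 9.50

9.50


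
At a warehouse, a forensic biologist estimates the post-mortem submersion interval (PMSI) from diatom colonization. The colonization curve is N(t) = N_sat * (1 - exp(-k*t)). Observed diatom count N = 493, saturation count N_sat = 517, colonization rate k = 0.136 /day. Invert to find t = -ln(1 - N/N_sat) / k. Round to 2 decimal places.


PMSI from diatom colonization curve:
N / N_sat = 493 / 517 = 0.953578
1 - N/N_sat = 0.046422
ln(1 - N/N_sat) = -3.069982
t = -ln(1 - N/N_sat) / k = -(-3.069982) / 0.136 = 22.57 days

22.57


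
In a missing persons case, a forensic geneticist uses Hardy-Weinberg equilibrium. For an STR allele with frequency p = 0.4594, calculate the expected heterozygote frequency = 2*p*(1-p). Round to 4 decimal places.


Hardy-Weinberg heterozygote frequency:
q = 1 - p = 1 - 0.4594 = 0.5406
2pq = 2 * 0.4594 * 0.5406 = 0.4967

0.4967


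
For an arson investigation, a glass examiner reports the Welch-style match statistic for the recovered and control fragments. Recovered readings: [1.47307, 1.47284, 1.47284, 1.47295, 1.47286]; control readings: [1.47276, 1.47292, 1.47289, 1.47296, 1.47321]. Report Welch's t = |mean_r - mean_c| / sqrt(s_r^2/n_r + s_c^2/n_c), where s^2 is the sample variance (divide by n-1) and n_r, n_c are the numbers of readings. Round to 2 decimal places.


Welch's t-criterion for glass RI comparison:
Recovered mean = sum / n_r = 7.36456 / 5 = 1.472912
Control mean = sum / n_c = 7.36474 / 5 = 1.472948
Recovered sample variance s_r^2 = 9.87e-09
Control sample variance s_c^2 = 2.707e-08
Welch SE (unpooled) = sqrt(s_r^2/n_r + s_c^2/n_c) = sqrt(1.974e-09 + 5.414e-09) = sqrt(7.388e-09) = 8.59535e-05
|mean_r - mean_c| = 3.6e-05
t = 3.6e-05 / 8.59535e-05 = 0.42

0.42


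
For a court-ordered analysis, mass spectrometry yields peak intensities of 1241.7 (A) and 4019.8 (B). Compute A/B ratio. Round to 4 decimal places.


Spectral peak ratio:
Peak A = 1241.7 counts
Peak B = 4019.8 counts
Ratio = 1241.7 / 4019.8 = 0.3089

0.3089


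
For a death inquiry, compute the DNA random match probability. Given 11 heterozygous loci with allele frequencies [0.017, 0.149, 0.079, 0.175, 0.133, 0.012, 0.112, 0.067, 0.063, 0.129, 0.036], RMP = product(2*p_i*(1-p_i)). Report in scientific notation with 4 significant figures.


Computing RMP for 11 loci:
Locus 1: 2 * 0.017 * 0.983 = 0.033422
Locus 2: 2 * 0.149 * 0.851 = 0.253598
Locus 3: 2 * 0.079 * 0.921 = 0.145518
Locus 4: 2 * 0.175 * 0.825 = 0.28875
Locus 5: 2 * 0.133 * 0.867 = 0.230622
Locus 6: 2 * 0.012 * 0.988 = 0.023712
Locus 7: 2 * 0.112 * 0.888 = 0.198912
Locus 8: 2 * 0.067 * 0.933 = 0.125022
Locus 9: 2 * 0.063 * 0.937 = 0.118062
Locus 10: 2 * 0.129 * 0.871 = 0.224718
Locus 11: 2 * 0.036 * 0.964 = 0.069408
RMP = 8.918e-11

8.918e-11


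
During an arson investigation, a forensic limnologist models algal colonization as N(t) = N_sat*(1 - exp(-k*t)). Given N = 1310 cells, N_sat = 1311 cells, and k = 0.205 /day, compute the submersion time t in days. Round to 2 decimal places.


PMSI from diatom colonization curve:
N / N_sat = 1310 / 1311 = 0.999237
1 - N/N_sat = 0.000763
ln(1 - N/N_sat) = -7.178253
t = -ln(1 - N/N_sat) / k = -(-7.178253) / 0.205 = 35.02 days

35.02


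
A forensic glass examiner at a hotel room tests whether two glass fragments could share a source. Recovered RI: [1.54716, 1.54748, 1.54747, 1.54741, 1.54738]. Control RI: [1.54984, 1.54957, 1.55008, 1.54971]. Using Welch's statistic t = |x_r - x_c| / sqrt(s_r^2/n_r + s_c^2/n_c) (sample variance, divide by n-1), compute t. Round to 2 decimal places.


Welch's t-criterion for glass RI comparison:
Recovered mean = sum / n_r = 7.7369 / 5 = 1.54738
Control mean = sum / n_c = 6.1992 / 4 = 1.5498
Recovered sample variance s_r^2 = 1.685e-08
Control sample variance s_c^2 = 4.7e-08
Welch SE (unpooled) = sqrt(s_r^2/n_r + s_c^2/n_c) = sqrt(3.37e-09 + 1.175e-08) = sqrt(1.512e-08) = 0.000122963
|mean_r - mean_c| = 0.00242
t = 0.00242 / 0.000122963 = 19.68

19.68


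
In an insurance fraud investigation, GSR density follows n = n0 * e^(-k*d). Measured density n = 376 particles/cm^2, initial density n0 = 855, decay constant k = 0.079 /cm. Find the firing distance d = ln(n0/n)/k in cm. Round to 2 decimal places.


GSR distance calculation:
n0/n = 855 / 376 = 2.273936
ln(n0/n) = 0.821512
d = 0.821512 / 0.079 = 10.40 cm

10.40


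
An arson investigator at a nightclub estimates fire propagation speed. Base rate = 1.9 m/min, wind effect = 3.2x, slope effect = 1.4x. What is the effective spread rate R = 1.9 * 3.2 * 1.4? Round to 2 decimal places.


Fire spread rate calculation:
R = R0 * wind_factor * slope_factor
= 1.9 * 3.2 * 1.4
= 6.08 * 1.4
= 8.51 m/min

8.51


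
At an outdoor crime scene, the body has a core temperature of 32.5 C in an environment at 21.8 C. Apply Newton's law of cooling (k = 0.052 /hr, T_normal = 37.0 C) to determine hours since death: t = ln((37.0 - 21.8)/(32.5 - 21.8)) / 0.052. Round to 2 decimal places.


Using Newton's law of cooling:
t = ln((T_normal - T_ambient) / (T_body - T_ambient)) / k
T_normal - T_ambient = 15.2
T_body - T_ambient = 10.7
Ratio = 1.420561
ln(ratio) = 0.351052
t = 0.351052 / 0.052 = 6.75 hours

6.75


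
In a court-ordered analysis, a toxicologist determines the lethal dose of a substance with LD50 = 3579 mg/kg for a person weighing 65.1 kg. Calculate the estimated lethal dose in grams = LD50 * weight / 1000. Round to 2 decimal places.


Lethal dose calculation:
Lethal dose = LD50 * body_weight / 1000
= 3579 * 65.1 / 1000
= 232992.9 / 1000
= 232.99 g

232.99


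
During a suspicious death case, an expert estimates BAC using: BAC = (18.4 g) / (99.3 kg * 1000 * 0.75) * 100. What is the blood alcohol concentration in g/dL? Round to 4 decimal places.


Applying the Widmark formula:
BAC = (dose_g / (body_wt * 1000 * r)) * 100
Denominator = 99.3 * 1000 * 0.75 = 74475
BAC = (18.4 / 74475) * 100
BAC = 0.0247 g/dL

0.0247


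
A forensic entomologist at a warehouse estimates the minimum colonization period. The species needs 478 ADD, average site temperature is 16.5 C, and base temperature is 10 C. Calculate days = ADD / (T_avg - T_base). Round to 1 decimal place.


Insect development time:
Effective temperature = avg_temp - T_base = 16.5 - 10 = 6.5 C
Days = ADD / effective_temp = 478 / 6.5 = 73.5 days

73.5


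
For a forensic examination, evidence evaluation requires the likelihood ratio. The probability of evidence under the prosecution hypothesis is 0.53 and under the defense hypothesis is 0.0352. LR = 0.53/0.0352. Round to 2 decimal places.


Likelihood ratio calculation:
LR = P(E|Hp) / P(E|Hd)
LR = 0.53 / 0.0352
LR = 15.06

15.06


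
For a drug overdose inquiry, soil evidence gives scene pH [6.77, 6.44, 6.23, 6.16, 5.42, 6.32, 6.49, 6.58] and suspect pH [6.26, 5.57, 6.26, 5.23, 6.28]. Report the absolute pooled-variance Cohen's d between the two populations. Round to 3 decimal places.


Pooled-variance Cohen's d for soil pH comparison:
Scene mean = 50.41 / 8 = 6.30125
Suspect mean = 29.6 / 5 = 5.92
Scene sample variance s_s^2 = 0.164898
Suspect sample variance s_c^2 = 0.23985
Pooled variance = ((n_s-1)*s_s^2 + (n_c-1)*s_c^2) / (n_s + n_c - 2) = 0.192153
Pooled SD = sqrt(0.192153) = 0.438353
Mean difference = 0.38125
|d| = |0.38125| / 0.438353 = 0.870

0.870


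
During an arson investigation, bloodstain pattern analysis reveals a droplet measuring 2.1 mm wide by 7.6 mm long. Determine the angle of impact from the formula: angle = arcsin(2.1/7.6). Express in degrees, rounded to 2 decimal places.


Blood spatter impact angle calculation:
width / length = 2.1 / 7.6 = 0.276316
angle = arcsin(0.276316)
angle = 16.04 degrees

16.04


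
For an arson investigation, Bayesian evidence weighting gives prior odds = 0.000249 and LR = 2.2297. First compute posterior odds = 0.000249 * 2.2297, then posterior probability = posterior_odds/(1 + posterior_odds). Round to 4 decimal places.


Bayesian evidence evaluation:
Posterior odds = prior_odds * LR = 0.000249 * 2.2297 = 0.0005551953
Posterior probability = posterior_odds / (1 + posterior_odds)
= 0.0005551953 / (1 + 0.0005551953)
= 0.0005551953 / 1.0005551953
= 0.0006

0.0006


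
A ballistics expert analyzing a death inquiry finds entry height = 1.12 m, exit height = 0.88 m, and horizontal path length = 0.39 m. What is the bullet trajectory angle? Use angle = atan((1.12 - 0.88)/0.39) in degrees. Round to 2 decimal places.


Bullet trajectory angle:
Height difference = 1.12 - 0.88 = 0.24 m
angle = atan(0.24 / 0.39)
angle = atan(0.615385)
angle = 31.61 degrees

31.61


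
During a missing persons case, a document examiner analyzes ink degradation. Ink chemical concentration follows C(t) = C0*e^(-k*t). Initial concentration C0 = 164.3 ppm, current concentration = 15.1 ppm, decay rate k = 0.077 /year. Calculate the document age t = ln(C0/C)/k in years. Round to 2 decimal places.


Document age estimation:
C0/C = 164.3 / 15.1 = 10.880795
ln(C0/C) = 2.386999
t = 2.386999 / 0.077 = 31.00 years

31.00


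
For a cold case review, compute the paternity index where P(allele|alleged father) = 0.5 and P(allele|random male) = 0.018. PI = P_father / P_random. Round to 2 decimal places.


Paternity Index calculation:
PI = P(allele|father) / P(allele|random)
PI = 0.5 / 0.018
PI = 27.78

27.78


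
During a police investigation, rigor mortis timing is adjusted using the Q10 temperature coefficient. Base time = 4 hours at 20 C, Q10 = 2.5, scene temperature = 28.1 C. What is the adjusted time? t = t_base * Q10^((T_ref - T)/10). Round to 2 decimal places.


Rigor mortis time adjustment:
Exponent = (T_ref - T_actual) / 10 = (20 - 28.1) / 10 = -0.81
Q10 factor = 2.5^-0.81 = 0.47607
t_adjusted = 4 * 0.47607 = 1.90 hours

1.90


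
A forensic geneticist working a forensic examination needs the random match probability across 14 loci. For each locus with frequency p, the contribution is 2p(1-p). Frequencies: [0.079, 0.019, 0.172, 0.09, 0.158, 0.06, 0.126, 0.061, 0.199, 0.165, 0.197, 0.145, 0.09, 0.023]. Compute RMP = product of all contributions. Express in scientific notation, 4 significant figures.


Computing RMP for 14 loci:
Locus 1: 2 * 0.079 * 0.921 = 0.145518
Locus 2: 2 * 0.019 * 0.981 = 0.037278
Locus 3: 2 * 0.172 * 0.828 = 0.284832
Locus 4: 2 * 0.09 * 0.91 = 0.1638
Locus 5: 2 * 0.158 * 0.842 = 0.266072
Locus 6: 2 * 0.06 * 0.94 = 0.1128
Locus 7: 2 * 0.126 * 0.874 = 0.220248
Locus 8: 2 * 0.061 * 0.939 = 0.114558
Locus 9: 2 * 0.199 * 0.801 = 0.318798
Locus 10: 2 * 0.165 * 0.835 = 0.27555
Locus 11: 2 * 0.197 * 0.803 = 0.316382
Locus 12: 2 * 0.145 * 0.855 = 0.24795
Locus 13: 2 * 0.09 * 0.91 = 0.1638
Locus 14: 2 * 0.023 * 0.977 = 0.044942
RMP = 9.722e-12

9.722e-12


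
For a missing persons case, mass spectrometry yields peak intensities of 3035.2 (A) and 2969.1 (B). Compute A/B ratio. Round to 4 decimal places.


Spectral peak ratio:
Peak A = 3035.2 counts
Peak B = 2969.1 counts
Ratio = 3035.2 / 2969.1 = 1.0223

1.0223


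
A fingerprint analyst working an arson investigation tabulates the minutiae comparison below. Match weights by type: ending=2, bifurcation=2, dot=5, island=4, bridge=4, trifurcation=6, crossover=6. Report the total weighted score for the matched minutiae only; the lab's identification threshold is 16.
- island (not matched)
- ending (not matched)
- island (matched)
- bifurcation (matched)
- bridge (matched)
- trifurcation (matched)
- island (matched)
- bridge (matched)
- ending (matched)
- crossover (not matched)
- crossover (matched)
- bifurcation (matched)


Weighted minutiae match score:
  island: not matched, +0
  ending: not matched, +0
  island: matched, +4 (running total 4)
  bifurcation: matched, +2 (running total 6)
  bridge: matched, +4 (running total 10)
  trifurcation: matched, +6 (running total 16)
  island: matched, +4 (running total 20)
  bridge: matched, +4 (running total 24)
  ending: matched, +2 (running total 26)
  crossover: not matched, +0
  crossover: matched, +6 (running total 32)
  bifurcation: matched, +2 (running total 34)
Total score = 34
Threshold = 16; verdict = identification

34


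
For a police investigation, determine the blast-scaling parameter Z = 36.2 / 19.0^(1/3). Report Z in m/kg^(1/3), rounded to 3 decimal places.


Scaled distance calculation:
W^(1/3) = 19.0^(1/3) = 2.668402
Z = R / W^(1/3) = 36.2 / 2.668402
Z = 13.566 m/kg^(1/3)

13.566


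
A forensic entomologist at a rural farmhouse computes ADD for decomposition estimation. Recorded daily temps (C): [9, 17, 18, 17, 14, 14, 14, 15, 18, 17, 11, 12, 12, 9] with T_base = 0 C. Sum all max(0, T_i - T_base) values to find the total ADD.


Computing ADD day by day:
Day 1: max(0, 9 - 0) = 9
Day 2: max(0, 17 - 0) = 17
Day 3: max(0, 18 - 0) = 18
Day 4: max(0, 17 - 0) = 17
Day 5: max(0, 14 - 0) = 14
Day 6: max(0, 14 - 0) = 14
Day 7: max(0, 14 - 0) = 14
Day 8: max(0, 15 - 0) = 15
Day 9: max(0, 18 - 0) = 18
Day 10: max(0, 17 - 0) = 17
Day 11: max(0, 11 - 0) = 11
Day 12: max(0, 12 - 0) = 12
Day 13: max(0, 12 - 0) = 12
Day 14: max(0, 9 - 0) = 9
Total ADD = 197

197


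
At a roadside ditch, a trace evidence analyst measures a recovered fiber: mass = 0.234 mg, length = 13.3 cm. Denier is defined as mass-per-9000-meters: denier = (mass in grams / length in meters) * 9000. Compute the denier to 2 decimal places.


Denier calculation:
Mass in grams = 0.234 mg / 1000 = 0.000234 g
Length in meters = 13.3 cm / 100 = 0.133 m
Linear density = mass / length = 0.000234 / 0.133 = 0.0017594 g/m
Denier = (g/m) * 9000 = 0.0017594 * 9000 = 15.83

15.83


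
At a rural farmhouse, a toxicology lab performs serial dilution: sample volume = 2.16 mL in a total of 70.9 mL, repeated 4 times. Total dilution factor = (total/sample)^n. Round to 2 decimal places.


Dilution factor calculation:
Single dilution = V_total / V_sample = 70.9 / 2.16 ≈ 32.824074
Number of dilutions = 4
Total DF = (70.9 / 2.16)^4 (full precision, rounded at the end) = 1160833.51

1160833.51


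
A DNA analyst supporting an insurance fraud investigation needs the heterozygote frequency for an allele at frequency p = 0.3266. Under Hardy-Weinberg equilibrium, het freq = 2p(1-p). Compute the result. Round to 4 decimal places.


Hardy-Weinberg heterozygote frequency:
q = 1 - p = 1 - 0.3266 = 0.6734
2pq = 2 * 0.3266 * 0.6734 = 0.4399

0.4399


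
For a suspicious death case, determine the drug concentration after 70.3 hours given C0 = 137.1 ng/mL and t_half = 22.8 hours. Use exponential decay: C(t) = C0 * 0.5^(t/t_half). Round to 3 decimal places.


Drug concentration decay:
Number of half-lives = t / t_half = 70.3 / 22.8 = 3.083333
Decay factor = 0.5^3.083333 = 0.11798432
C(t) = 137.1 * 0.11798432 = 16.176 ng/mL

16.176


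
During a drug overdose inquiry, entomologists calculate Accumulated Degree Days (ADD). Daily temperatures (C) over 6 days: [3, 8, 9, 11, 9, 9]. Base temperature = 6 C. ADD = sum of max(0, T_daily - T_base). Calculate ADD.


Computing ADD day by day:
Day 1: max(0, 3 - 6) = 0
Day 2: max(0, 8 - 6) = 2
Day 3: max(0, 9 - 6) = 3
Day 4: max(0, 11 - 6) = 5
Day 5: max(0, 9 - 6) = 3
Day 6: max(0, 9 - 6) = 3
Total ADD = 16

16


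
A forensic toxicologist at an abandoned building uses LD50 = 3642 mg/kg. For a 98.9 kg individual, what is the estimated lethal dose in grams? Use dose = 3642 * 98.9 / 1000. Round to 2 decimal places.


Lethal dose calculation:
Lethal dose = LD50 * body_weight / 1000
= 3642 * 98.9 / 1000
= 360193.8 / 1000
= 360.19 g

360.19


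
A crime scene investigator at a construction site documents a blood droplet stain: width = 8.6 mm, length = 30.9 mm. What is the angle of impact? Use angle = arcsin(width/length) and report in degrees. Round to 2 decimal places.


Blood spatter impact angle calculation:
width / length = 8.6 / 30.9 = 0.278317
angle = arcsin(0.278317)
angle = 16.16 degrees

16.16


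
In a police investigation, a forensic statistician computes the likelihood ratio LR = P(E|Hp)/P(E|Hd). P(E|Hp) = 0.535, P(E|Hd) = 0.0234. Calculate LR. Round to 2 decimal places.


Likelihood ratio calculation:
LR = P(E|Hp) / P(E|Hd)
LR = 0.535 / 0.0234
LR = 22.86

22.86


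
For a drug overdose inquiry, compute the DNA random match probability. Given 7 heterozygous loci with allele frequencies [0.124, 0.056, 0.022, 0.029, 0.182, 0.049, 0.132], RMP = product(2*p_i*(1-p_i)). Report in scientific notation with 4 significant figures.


Computing RMP for 7 loci:
Locus 1: 2 * 0.124 * 0.876 = 0.217248
Locus 2: 2 * 0.056 * 0.944 = 0.105728
Locus 3: 2 * 0.022 * 0.978 = 0.043032
Locus 4: 2 * 0.029 * 0.971 = 0.056318
Locus 5: 2 * 0.182 * 0.818 = 0.297752
Locus 6: 2 * 0.049 * 0.951 = 0.093198
Locus 7: 2 * 0.132 * 0.868 = 0.229152
RMP = 3.540e-07

3.540e-07


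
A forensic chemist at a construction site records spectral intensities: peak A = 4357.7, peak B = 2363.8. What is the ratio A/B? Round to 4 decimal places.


Spectral peak ratio:
Peak A = 4357.7 counts
Peak B = 2363.8 counts
Ratio = 4357.7 / 2363.8 = 1.8435

1.8435


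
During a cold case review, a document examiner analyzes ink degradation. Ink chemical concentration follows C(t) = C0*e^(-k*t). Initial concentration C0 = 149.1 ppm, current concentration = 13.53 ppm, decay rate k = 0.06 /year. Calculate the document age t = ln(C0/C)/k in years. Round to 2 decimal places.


Document age estimation:
C0/C = 149.1 / 13.53 = 11.019956
ln(C0/C) = 2.399708
t = 2.399708 / 0.06 = 40.00 years

40.00


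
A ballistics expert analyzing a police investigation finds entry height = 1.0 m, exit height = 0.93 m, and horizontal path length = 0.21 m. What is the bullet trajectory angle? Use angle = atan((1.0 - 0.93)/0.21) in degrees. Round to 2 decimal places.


Bullet trajectory angle:
Height difference = 1.0 - 0.93 = 0.07 m
angle = atan(0.07 / 0.21)
angle = atan(0.333333)
angle = 18.43 degrees

18.43


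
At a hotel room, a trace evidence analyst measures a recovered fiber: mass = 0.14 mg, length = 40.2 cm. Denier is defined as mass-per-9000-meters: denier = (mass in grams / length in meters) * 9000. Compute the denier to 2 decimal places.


Denier calculation:
Mass in grams = 0.14 mg / 1000 = 0.00014 g
Length in meters = 40.2 cm / 100 = 0.402 m
Linear density = mass / length = 0.00014 / 0.402 = 0.00034826 g/m
Denier = (g/m) * 9000 = 0.00034826 * 9000 = 3.13

3.13


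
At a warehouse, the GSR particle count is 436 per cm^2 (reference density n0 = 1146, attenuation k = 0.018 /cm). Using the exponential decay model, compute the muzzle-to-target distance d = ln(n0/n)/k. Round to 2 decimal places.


GSR distance calculation:
n0/n = 1146 / 436 = 2.62844
ln(n0/n) = 0.966391
d = 0.966391 / 0.018 = 53.69 cm

53.69


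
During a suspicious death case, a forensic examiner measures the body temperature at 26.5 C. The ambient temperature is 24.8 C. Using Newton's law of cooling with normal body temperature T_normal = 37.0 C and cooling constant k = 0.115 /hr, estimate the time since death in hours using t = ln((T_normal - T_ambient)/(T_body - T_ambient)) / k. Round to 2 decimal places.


Using Newton's law of cooling:
t = ln((T_normal - T_ambient) / (T_body - T_ambient)) / k
T_normal - T_ambient = 12.2
T_body - T_ambient = 1.7
Ratio = 7.176471
ln(ratio) = 1.970808
t = 1.970808 / 0.115 = 17.14 hours

17.14


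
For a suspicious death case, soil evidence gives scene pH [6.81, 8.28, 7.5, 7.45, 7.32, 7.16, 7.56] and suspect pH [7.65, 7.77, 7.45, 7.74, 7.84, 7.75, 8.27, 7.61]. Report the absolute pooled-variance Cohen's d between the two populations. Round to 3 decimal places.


Pooled-variance Cohen's d for soil pH comparison:
Scene mean = 52.08 / 7 = 7.44
Suspect mean = 62.08 / 8 = 7.76
Scene sample variance s_s^2 = 0.202233
Suspect sample variance s_c^2 = 0.056829
Pooled variance = ((n_s-1)*s_s^2 + (n_c-1)*s_c^2) / (n_s + n_c - 2) = 0.123938
Pooled SD = sqrt(0.123938) = 0.352048
Mean difference = -0.32
|d| = |-0.32| / 0.352048 = 0.909

0.909


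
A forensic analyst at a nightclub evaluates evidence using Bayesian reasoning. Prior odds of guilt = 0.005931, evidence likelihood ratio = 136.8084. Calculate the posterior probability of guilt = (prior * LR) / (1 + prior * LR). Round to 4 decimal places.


Bayesian evidence evaluation:
Posterior odds = prior_odds * LR = 0.005931 * 136.8084 = 0.8114106
Posterior probability = posterior_odds / (1 + posterior_odds)
= 0.8114106 / (1 + 0.8114106)
= 0.8114106 / 1.8114106
= 0.4479

0.4479


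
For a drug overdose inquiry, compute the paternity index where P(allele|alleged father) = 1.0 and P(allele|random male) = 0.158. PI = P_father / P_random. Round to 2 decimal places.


Paternity Index calculation:
PI = P(allele|father) / P(allele|random)
PI = 1.0 / 0.158
PI = 6.33

6.33


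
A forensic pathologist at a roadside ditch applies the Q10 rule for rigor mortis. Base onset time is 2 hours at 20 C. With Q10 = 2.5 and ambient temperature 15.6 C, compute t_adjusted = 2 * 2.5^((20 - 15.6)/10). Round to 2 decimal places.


Rigor mortis time adjustment:
Exponent = (T_ref - T_actual) / 10 = (20 - 15.6) / 10 = 0.44
Q10 factor = 2.5^0.44 = 1.49656
t_adjusted = 2 * 1.49656 = 2.99 hours

2.99


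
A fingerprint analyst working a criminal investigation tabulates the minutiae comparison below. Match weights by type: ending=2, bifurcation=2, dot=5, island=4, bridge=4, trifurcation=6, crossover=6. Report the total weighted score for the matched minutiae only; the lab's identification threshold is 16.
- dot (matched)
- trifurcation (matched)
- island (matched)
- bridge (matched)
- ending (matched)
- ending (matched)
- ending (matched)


Weighted minutiae match score:
  dot: matched, +5 (running total 5)
  trifurcation: matched, +6 (running total 11)
  island: matched, +4 (running total 15)
  bridge: matched, +4 (running total 19)
  ending: matched, +2 (running total 21)
  ending: matched, +2 (running total 23)
  ending: matched, +2 (running total 25)
Total score = 25
Threshold = 16; verdict = identification

25


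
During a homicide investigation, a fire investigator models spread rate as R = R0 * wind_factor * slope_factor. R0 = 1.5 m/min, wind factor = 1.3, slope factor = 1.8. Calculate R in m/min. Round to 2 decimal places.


Fire spread rate calculation:
R = R0 * wind_factor * slope_factor
= 1.5 * 1.3 * 1.8
= 1.95 * 1.8
= 3.51 m/min

3.51


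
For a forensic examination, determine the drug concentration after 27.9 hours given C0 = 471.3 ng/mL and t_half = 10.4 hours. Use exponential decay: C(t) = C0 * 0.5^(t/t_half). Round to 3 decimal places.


Drug concentration decay:
Number of half-lives = t / t_half = 27.9 / 10.4 = 2.682692
Decay factor = 0.5^2.682692 = 0.15575042
C(t) = 471.3 * 0.15575042 = 73.405 ng/mL

73.405


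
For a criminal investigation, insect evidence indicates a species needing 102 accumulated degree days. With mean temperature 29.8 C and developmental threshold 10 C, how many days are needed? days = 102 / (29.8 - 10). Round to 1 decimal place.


Insect development time:
Effective temperature = avg_temp - T_base = 29.8 - 10 = 19.8 C
Days = ADD / effective_temp = 102 / 19.8 = 5.2 days

5.2


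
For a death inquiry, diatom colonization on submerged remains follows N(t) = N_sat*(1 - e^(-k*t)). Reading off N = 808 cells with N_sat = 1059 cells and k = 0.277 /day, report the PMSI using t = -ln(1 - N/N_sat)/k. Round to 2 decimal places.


PMSI from diatom colonization curve:
N / N_sat = 808 / 1059 = 0.762984
1 - N/N_sat = 0.237016
ln(1 - N/N_sat) = -1.439628
t = -ln(1 - N/N_sat) / k = -(-1.439628) / 0.277 = 5.20 days

5.20


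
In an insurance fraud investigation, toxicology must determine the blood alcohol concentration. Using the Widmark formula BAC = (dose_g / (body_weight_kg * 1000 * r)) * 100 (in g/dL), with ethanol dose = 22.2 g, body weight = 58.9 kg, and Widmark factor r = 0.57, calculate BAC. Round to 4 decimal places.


Applying the Widmark formula:
BAC = (dose_g / (body_wt * 1000 * r)) * 100
Denominator = 58.9 * 1000 * 0.57 = 33573
BAC = (22.2 / 33573) * 100
BAC = 0.0661 g/dL

0.0661


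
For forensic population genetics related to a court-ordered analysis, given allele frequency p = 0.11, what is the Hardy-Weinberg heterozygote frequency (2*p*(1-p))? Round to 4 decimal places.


Hardy-Weinberg heterozygote frequency:
q = 1 - p = 1 - 0.11 = 0.89
2pq = 2 * 0.11 * 0.89 = 0.1958

0.1958


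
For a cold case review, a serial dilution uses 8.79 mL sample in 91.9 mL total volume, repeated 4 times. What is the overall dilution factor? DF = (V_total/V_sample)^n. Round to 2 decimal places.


Dilution factor calculation:
Single dilution = V_total / V_sample = 91.9 / 8.79 ≈ 10.455063
Number of dilutions = 4
Total DF = (91.9 / 8.79)^4 (full precision, rounded at the end) = 11948.31

11948.31


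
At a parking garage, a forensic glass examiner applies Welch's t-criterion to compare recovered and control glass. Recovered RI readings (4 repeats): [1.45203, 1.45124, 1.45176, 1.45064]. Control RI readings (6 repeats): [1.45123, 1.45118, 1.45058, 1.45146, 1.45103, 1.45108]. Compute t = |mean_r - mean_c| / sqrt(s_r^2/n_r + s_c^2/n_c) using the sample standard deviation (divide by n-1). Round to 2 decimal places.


Welch's t-criterion for glass RI comparison:
Recovered mean = sum / n_r = 5.80567 / 4 = 1.4514175
Control mean = sum / n_c = 8.70656 / 6 = 1.4510933
Recovered sample variance s_r^2 = 3.76158e-07
Control sample variance s_c^2 = 8.56667e-08
Welch SE (unpooled) = sqrt(s_r^2/n_r + s_c^2/n_c) = sqrt(9.40396e-08 + 1.42778e-08) = sqrt(1.08317e-07) = 0.000329115
|mean_r - mean_c| = 0.000324167
t = 0.000324167 / 0.000329115 = 0.98

0.98


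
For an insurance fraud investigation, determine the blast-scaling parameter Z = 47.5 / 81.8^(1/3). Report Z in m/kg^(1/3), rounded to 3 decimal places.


Scaled distance calculation:
W^(1/3) = 81.8^(1/3) = 4.340947
Z = R / W^(1/3) = 47.5 / 4.340947
Z = 10.942 m/kg^(1/3)

10.942


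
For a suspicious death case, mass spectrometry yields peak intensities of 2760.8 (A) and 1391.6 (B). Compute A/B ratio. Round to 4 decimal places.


Spectral peak ratio:
Peak A = 2760.8 counts
Peak B = 1391.6 counts
Ratio = 2760.8 / 1391.6 = 1.9839

1.9839


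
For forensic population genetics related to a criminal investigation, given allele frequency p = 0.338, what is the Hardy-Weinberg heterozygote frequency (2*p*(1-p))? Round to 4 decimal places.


Hardy-Weinberg heterozygote frequency:
q = 1 - p = 1 - 0.338 = 0.662
2pq = 2 * 0.338 * 0.662 = 0.4475

0.4475


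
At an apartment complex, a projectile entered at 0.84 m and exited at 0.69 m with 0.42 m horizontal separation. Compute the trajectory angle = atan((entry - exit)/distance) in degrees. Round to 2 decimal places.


Bullet trajectory angle:
Height difference = 0.84 - 0.69 = 0.15 m
angle = atan(0.15 / 0.42)
angle = atan(0.357143)
angle = 19.65 degrees

19.65


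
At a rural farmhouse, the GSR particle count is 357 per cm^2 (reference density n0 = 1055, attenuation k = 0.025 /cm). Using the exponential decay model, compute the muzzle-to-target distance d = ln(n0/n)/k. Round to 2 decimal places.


GSR distance calculation:
n0/n = 1055 / 357 = 2.955182
ln(n0/n) = 1.08356
d = 1.08356 / 0.025 = 43.34 cm

43.34


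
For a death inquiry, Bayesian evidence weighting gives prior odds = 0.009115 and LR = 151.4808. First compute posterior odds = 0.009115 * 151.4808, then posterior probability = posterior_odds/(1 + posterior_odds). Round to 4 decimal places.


Bayesian evidence evaluation:
Posterior odds = prior_odds * LR = 0.009115 * 151.4808 = 1.380747
Posterior probability = posterior_odds / (1 + posterior_odds)
= 1.380747 / (1 + 1.380747)
= 1.380747 / 2.380747
= 0.5800

0.5800


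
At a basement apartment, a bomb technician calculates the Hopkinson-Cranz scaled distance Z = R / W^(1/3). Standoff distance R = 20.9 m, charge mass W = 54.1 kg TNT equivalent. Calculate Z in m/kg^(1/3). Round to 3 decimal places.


Scaled distance calculation:
W^(1/3) = 54.1^(1/3) = 3.782095
Z = R / W^(1/3) = 20.9 / 3.782095
Z = 5.526 m/kg^(1/3)

5.526


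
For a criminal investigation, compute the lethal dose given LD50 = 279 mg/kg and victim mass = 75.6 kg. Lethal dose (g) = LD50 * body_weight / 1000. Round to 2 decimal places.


Lethal dose calculation:
Lethal dose = LD50 * body_weight / 1000
= 279 * 75.6 / 1000
= 21092.4 / 1000
= 21.09 g

21.09


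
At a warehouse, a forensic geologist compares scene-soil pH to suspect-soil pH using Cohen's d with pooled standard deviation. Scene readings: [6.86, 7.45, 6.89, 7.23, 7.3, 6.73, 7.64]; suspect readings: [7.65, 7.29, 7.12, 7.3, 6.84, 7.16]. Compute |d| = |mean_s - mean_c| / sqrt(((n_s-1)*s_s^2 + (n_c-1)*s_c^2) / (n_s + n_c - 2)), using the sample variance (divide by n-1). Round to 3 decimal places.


Pooled-variance Cohen's d for soil pH comparison:
Scene mean = 50.1 / 7 = 7.157143
Suspect mean = 43.36 / 6 = 7.226667
Scene sample variance s_s^2 = 0.114457
Suspect sample variance s_c^2 = 0.070787
Pooled variance = ((n_s-1)*s_s^2 + (n_c-1)*s_c^2) / (n_s + n_c - 2) = 0.094607
Pooled SD = sqrt(0.094607) = 0.307583
Mean difference = -0.069524
|d| = |-0.069524| / 0.307583 = 0.226

0.226


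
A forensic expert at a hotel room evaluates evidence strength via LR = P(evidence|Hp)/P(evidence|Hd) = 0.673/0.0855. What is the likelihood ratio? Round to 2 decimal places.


Likelihood ratio calculation:
LR = P(E|Hp) / P(E|Hd)
LR = 0.673 / 0.0855
LR = 7.87

7.87


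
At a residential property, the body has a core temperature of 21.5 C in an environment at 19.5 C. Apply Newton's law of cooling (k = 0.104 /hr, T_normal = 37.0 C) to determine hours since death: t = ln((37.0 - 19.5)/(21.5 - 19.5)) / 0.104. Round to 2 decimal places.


Using Newton's law of cooling:
t = ln((T_normal - T_ambient) / (T_body - T_ambient)) / k
T_normal - T_ambient = 17.5
T_body - T_ambient = 2.0
Ratio = 8.75
ln(ratio) = 2.169054
t = 2.169054 / 0.104 = 20.86 hours

20.86


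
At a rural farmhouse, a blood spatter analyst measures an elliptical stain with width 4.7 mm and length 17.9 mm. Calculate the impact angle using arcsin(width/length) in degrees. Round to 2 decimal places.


Blood spatter impact angle calculation:
width / length = 4.7 / 17.9 = 0.26257
angle = arcsin(0.26257)
angle = 15.22 degrees

15.22


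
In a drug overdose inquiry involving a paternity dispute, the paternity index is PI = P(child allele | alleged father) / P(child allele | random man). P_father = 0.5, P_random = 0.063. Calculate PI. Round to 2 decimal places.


Paternity Index calculation:
PI = P(allele|father) / P(allele|random)
PI = 0.5 / 0.063
PI = 7.94

7.94


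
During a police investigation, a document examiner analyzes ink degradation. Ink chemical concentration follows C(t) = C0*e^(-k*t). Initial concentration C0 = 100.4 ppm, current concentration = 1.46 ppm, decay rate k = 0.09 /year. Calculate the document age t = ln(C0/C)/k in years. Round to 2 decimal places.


Document age estimation:
C0/C = 100.4 / 1.46 = 68.767123
ln(C0/C) = 4.230726
t = 4.230726 / 0.09 = 47.01 years

47.01


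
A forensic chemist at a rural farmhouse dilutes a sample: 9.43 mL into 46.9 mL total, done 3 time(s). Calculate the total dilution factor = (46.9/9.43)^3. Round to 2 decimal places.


Dilution factor calculation:
Single dilution = V_total / V_sample = 46.9 / 9.43 ≈ 4.973489
Number of dilutions = 3
Total DF = (46.9 / 9.43)^3 (full precision, rounded at the end) = 123.02

123.02
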